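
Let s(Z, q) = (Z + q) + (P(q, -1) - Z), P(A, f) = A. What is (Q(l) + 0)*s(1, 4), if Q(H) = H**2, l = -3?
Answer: 72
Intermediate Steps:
s(Z, q) = 2*q (s(Z, q) = (Z + q) + (q - Z) = 2*q)
(Q(l) + 0)*s(1, 4) = ((-3)**2 + 0)*(2*4) = (9 + 0)*8 = 9*8 = 72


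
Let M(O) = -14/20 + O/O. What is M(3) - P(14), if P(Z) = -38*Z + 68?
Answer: 4643/10 ≈ 464.30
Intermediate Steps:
P(Z) = 68 - 38*Z
M(O) = 3/10 (M(O) = -14*1/20 + 1 = -7/10 + 1 = 3/10)
M(3) - P(14) = 3/10 - (68 - 38*14) = 3/10 - (68 - 532) = 3/10 - 1*(-464) = 3/10 + 464 = 4643/10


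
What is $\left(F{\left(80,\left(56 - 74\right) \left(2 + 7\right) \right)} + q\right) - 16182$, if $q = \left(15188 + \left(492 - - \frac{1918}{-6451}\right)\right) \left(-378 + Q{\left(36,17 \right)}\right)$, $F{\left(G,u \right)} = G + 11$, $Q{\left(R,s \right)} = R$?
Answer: $- \frac{34697021645}{6451} \approx -5.3786 \cdot 10^{6}$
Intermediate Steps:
$F{\left(G,u \right)} = 11 + G$
$q = - \frac{34593218604}{6451}$ ($q = \left(15188 + \left(492 - - \frac{1918}{-6451}\right)\right) \left(-378 + 36\right) = \left(15188 + \left(492 - \left(-1918\right) \left(- \frac{1}{6451}\right)\right)\right) \left(-342\right) = \left(15188 + \left(492 - \frac{1918}{6451}\right)\right) \left(-342\right) = \left(15188 + \frac{3171974}{6451}\right) \left(-342\right) = \frac{101149762}{6451} \left(-342\right) = - \frac{34593218604}{6451} \approx -5.3625 \cdot 10^{6}$)
$\left(F{\left(80,\left(56 - 74\right) \left(2 + 7\right) \right)} + q\right) - 16182 = \left(\left(11 + 80\right) - \frac{34593218604}{6451}\right) - 16182 = \left(91 - \frac{34593218604}{6451}\right) - 16182 = - \frac{34592631563}{6451} - 16182 = - \frac{34697021645}{6451}$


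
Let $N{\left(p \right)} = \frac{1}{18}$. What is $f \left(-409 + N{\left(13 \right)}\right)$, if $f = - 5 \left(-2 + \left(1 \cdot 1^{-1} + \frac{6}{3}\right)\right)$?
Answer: $\frac{36805}{18} \approx 2044.7$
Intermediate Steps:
$f = -5$ ($f = - 5 \left(-2 + \left(1 \cdot 1 + 6 \cdot \frac{1}{3}\right)\right) = - 5 \left(-2 + \left(1 + 2\right)\right) = - 5 \left(-2 + 3\right) = \left(-5\right) 1 = -5$)
$N{\left(p \right)} = \frac{1}{18}$
$f \left(-409 + N{\left(13 \right)}\right) = - 5 \left(-409 + \frac{1}{18}\right) = \left(-5\right) \left(- \frac{7361}{18}\right) = \frac{36805}{18}$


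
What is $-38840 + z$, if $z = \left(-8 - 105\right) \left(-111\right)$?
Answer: $-26297$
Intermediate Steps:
$z = 12543$ ($z = \left(-113\right) \left(-111\right) = 12543$)
$-38840 + z = -38840 + 12543 = -26297$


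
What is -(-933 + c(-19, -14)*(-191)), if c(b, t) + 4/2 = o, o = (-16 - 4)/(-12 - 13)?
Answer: 3519/5 ≈ 703.80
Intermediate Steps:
o = ⅘ (o = -20/(-25) = -20*(-1/25) = ⅘ ≈ 0.80000)
c(b, t) = -6/5 (c(b, t) = -2 + ⅘ = -6/5)
-(-933 + c(-19, -14)*(-191)) = -(-933 - 6/5*(-191)) = -(-933 + 1146/5) = -1*(-3519/5) = 3519/5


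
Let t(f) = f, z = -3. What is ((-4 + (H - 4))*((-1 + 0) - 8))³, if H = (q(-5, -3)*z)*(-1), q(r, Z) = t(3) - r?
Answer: -2985984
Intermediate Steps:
q(r, Z) = 3 - r
H = 24 (H = ((3 - 1*(-5))*(-3))*(-1) = ((3 + 5)*(-3))*(-1) = (8*(-3))*(-1) = -24*(-1) = 24)
((-4 + (H - 4))*((-1 + 0) - 8))³ = ((-4 + (24 - 4))*((-1 + 0) - 8))³ = ((-4 + 20)*(-1 - 8))³ = (16*(-9))³ = (-144)³ = -2985984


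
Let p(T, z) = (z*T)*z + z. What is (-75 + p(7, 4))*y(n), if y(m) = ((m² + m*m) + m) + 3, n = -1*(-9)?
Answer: 7134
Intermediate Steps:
p(T, z) = z + T*z² (p(T, z) = (T*z)*z + z = T*z² + z = z + T*z²)
n = 9
y(m) = 3 + m + 2*m² (y(m) = ((m² + m²) + m) + 3 = (2*m² + m) + 3 = (m + 2*m²) + 3 = 3 + m + 2*m²)
(-75 + p(7, 4))*y(n) = (-75 + 4*(1 + 7*4))*(3 + 9 + 2*9²) = (-75 + 4*(1 + 28))*(3 + 9 + 2*81) = (-75 + 4*29)*(3 + 9 + 162) = (-75 + 116)*174 = 41*174 = 7134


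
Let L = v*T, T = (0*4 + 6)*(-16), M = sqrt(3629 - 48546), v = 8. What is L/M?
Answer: 768*I*sqrt(44917)/44917 ≈ 3.6237*I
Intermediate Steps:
M = I*sqrt(44917) (M = sqrt(-44917) = I*sqrt(44917) ≈ 211.94*I)
T = -96 (T = (0 + 6)*(-16) = 6*(-16) = -96)
L = -768 (L = 8*(-96) = -768)
L/M = -768*(-I*sqrt(44917)/44917) = -(-768)*I*sqrt(44917)/44917 = 768*I*sqrt(44917)/44917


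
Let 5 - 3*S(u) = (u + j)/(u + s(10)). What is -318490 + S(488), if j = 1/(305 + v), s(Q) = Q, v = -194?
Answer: -52816248439/165834 ≈ -3.1849e+5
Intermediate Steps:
j = 1/111 (j = 1/(305 - 194) = 1/111 ≈ 0.0090090)
S(u) = 5/3 - (1/111 + u)/(3*(10 + u)) (S(u) = 5/3 - (u + 1/111)/(3*(u + 10)) = 5/3 - (1/111 + u)/(3*(10 + u)))
-318490 + S(488) = -318490 + (5549 + 444*488)/(333*(10 + 488)) = -318490 + (1/333)*(5549 + 216672)/498 = -318490 + (1/333)*(1/498)*222221 = -318490 + 222221/165834 = -52816248439/165834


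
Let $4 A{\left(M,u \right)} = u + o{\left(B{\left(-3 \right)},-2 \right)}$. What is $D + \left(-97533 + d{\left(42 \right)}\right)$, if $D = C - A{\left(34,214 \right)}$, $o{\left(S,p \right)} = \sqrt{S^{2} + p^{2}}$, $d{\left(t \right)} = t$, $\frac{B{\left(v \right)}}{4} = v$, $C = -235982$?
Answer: $- \frac{667053}{2} - \frac{\sqrt{37}}{2} \approx -3.3353 \cdot 10^{5}$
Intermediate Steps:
$B{\left(v \right)} = 4 v$
$A{\left(M,u \right)} = \frac{\sqrt{37}}{2} + \frac{u}{4}$ ($A{\left(M,u \right)} = \frac{u + \sqrt{\left(4 \left(-3\right)\right)^{2} + \left(-2\right)^{2}}}{4} = \frac{u + \sqrt{\left(-12\right)^{2} + 4}}{4} = \frac{u + \sqrt{144 + 4}}{4} = \frac{u + \sqrt{148}}{4} = \frac{u + 2 \sqrt{37}}{4} = \frac{\sqrt{37}}{2} + \frac{u}{4}$)
$D = - \frac{472071}{2} - \frac{\sqrt{37}}{2}$ ($D = -235982 - \left(\frac{\sqrt{37}}{2} + \frac{1}{4} \cdot 214\right) = -235982 - \left(\frac{\sqrt{37}}{2} + \frac{107}{2}\right) = -235982 - \left(\frac{107}{2} + \frac{\sqrt{37}}{2}\right) = - \frac{472071}{2} - \frac{\sqrt{37}}{2} \approx -2.3604 \cdot 10^{5}$)
$D + \left(-97533 + d{\left(42 \right)}\right) = \left(- \frac{472071}{2} - \frac{\sqrt{37}}{2}\right) + \left(-97533 + 42\right) = \left(- \frac{472071}{2} - \frac{\sqrt{37}}{2}\right) - 97491 = - \frac{667053}{2} - \frac{\sqrt{37}}{2}$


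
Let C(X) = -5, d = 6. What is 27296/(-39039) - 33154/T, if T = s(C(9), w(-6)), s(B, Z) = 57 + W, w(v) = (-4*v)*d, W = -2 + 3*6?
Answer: -1296291614/2849847 ≈ -454.86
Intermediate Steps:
W = 16 (W = -2 + 18 = 16)
w(v) = -24*v (w(v) = -4*v*6 = -24*v)
s(B, Z) = 73 (s(B, Z) = 57 + 16 = 73)
T = 73
27296/(-39039) - 33154/T = 27296/(-39039) - 33154/73 = 27296*(-1/39039) - 33154*1/73 = -27296/39039 - 33154/73 = -1296291614/2849847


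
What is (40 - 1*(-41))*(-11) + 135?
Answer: -756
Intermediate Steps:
(40 - 1*(-41))*(-11) + 135 = (40 + 41)*(-11) + 135 = 81*(-11) + 135 = -891 + 135 = -756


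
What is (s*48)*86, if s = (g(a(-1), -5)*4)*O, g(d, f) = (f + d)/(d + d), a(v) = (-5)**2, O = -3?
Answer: -99072/5 ≈ -19814.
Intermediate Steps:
a(v) = 25
g(d, f) = (d + f)/(2*d) (g(d, f) = (d + f)/((2*d)) = (d + f)*(1/(2*d)) = (d + f)/(2*d))
s = -24/5 (s = (((1/2)*(25 - 5)/25)*4)*(-3) = (((1/2)*(1/25)*20)*4)*(-3) = ((2/5)*4)*(-3) = (8/5)*(-3) = -24/5 ≈ -4.8000)
(s*48)*86 = -24/5*48*86 = -1152/5*86 = -99072/5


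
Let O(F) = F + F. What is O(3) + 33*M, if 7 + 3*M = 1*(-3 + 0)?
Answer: -104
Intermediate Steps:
M = -10/3 (M = -7/3 + (1*(-3 + 0))/3 = -7/3 + (1*(-3))/3 = -7/3 + (⅓)*(-3) = -7/3 - 1 = -10/3 ≈ -3.3333)
O(F) = 2*F
O(3) + 33*M = 2*3 + 33*(-10/3) = 6 - 110 = -104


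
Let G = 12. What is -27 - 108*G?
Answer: -1323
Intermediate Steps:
-27 - 108*G = -27 - 108*12 = -27 - 1296 = -1323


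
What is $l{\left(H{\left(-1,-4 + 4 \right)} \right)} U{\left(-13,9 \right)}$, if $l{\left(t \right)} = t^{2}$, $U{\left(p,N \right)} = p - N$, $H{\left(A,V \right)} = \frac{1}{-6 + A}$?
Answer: $- \frac{22}{49} \approx -0.44898$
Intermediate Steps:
$l{\left(H{\left(-1,-4 + 4 \right)} \right)} U{\left(-13,9 \right)} = \left(\frac{1}{-6 - 1}\right)^{2} \left(-13 - 9\right) = \left(\frac{1}{-7}\right)^{2} \left(-13 - 9\right) = \left(- \frac{1}{7}\right)^{2} \left(-22\right) = \frac{1}{49} \left(-22\right) = - \frac{22}{49}$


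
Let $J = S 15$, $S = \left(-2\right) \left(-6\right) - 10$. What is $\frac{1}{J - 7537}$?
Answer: $- \frac{1}{7507} \approx -0.00013321$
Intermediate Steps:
$S = 2$ ($S = 12 - 10 = 2$)
$J = 30$ ($J = 2 \cdot 15 = 30$)
$\frac{1}{J - 7537} = \frac{1}{30 - 7537} = \frac{1}{-7507} = - \frac{1}{7507}$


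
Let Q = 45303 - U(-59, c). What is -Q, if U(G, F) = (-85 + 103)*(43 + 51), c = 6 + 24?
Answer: -43611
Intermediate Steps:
c = 30
U(G, F) = 1692 (U(G, F) = 18*94 = 1692)
Q = 43611 (Q = 45303 - 1*1692 = 45303 - 1692 = 43611)
-Q = -1*43611 = -43611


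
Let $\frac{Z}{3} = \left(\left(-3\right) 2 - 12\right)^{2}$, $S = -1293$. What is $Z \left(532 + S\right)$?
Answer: $-739692$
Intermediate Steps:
$Z = 972$ ($Z = 3 \left(\left(-3\right) 2 - 12\right)^{2} = 3 \left(-6 - 12\right)^{2} = 3 \left(-18\right)^{2} = 3 \cdot 324 = 972$)
$Z \left(532 + S\right) = 972 \left(532 - 1293\right) = 972 \left(-761\right) = -739692$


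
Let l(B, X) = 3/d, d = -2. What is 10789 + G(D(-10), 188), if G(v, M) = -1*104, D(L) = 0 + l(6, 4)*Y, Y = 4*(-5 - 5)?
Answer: 10685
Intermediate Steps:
l(B, X) = -3/2 (l(B, X) = 3/(-2) = 3*(-1/2) = -3/2)
Y = -40 (Y = 4*(-10) = -40)
D(L) = 60 (D(L) = 0 - 3/2*(-40) = 0 + 60 = 60)
G(v, M) = -104
10789 + G(D(-10), 188) = 10789 - 104 = 10685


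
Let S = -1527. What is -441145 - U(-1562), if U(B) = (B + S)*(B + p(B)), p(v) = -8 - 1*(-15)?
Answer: -5244540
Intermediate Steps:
p(v) = 7 (p(v) = -8 + 15 = 7)
U(B) = (-1527 + B)*(7 + B) (U(B) = (B - 1527)*(B + 7) = (-1527 + B)*(7 + B))
-441145 - U(-1562) = -441145 - (-10689 + (-1562)² - 1520*(-1562)) = -441145 - (-10689 + 2439844 + 2374240) = -441145 - 1*4803395 = -441145 - 4803395 = -5244540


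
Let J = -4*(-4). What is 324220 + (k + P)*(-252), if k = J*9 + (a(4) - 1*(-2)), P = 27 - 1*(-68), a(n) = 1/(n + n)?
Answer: 526913/2 ≈ 2.6346e+5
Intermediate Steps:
J = 16
a(n) = 1/(2*n)
P = 95 (P = 27 + 68 = 95)
k = 1169/8 (k = 16*9 + ((1/2)/4 - 1*(-2)) = 144 + ((1/2)*(1/4) + 2) = 144 + (1/8 + 2) = 144 + 17/8 = 1169/8 ≈ 146.13)
324220 + (k + P)*(-252) = 324220 + (1169/8 + 95)*(-252) = 324220 + (1929/8)*(-252) = 324220 - 121527/2 = 526913/2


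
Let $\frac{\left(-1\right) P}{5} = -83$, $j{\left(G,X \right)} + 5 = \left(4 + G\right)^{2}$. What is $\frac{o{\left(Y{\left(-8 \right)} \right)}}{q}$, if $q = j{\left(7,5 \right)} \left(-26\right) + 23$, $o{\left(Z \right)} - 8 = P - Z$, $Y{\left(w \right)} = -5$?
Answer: $- \frac{428}{2993} \approx -0.143$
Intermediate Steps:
$j{\left(G,X \right)} = -5 + \left(4 + G\right)^{2}$
$P = 415$ ($P = \left(-5\right) \left(-83\right) = 415$)
$o{\left(Z \right)} = 423 - Z$ ($o{\left(Z \right)} = 8 - \left(-415 + Z\right) = 423 - Z$)
$q = -2993$ ($q = \left(-5 + \left(4 + 7\right)^{2}\right) \left(-26\right) + 23 = \left(-5 + 11^{2}\right) \left(-26\right) + 23 = \left(-5 + 121\right) \left(-26\right) + 23 = 116 \left(-26\right) + 23 = -3016 + 23 = -2993$)
$\frac{o{\left(Y{\left(-8 \right)} \right)}}{q} = \frac{423 - -5}{-2993} = \left(423 + 5\right) \left(- \frac{1}{2993}\right) = 428 \left(- \frac{1}{2993}\right) = - \frac{428}{2993}$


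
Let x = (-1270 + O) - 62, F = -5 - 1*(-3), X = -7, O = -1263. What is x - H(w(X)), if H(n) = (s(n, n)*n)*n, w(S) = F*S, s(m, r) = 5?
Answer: -3575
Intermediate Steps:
F = -2 (F = -5 + 3 = -2)
w(S) = -2*S
x = -2595 (x = (-1270 - 1263) - 62 = -2533 - 62 = -2595)
H(n) = 5*n² (H(n) = (5*n)*n = 5*n²)
x - H(w(X)) = -2595 - 5*(-2*(-7))² = -2595 - 5*14² = -2595 - 5*196 = -2595 - 1*980 = -2595 - 980 = -3575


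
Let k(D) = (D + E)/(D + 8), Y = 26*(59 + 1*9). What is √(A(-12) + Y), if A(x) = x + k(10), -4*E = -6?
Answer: √63239/6 ≈ 41.912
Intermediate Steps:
E = 3/2 (E = -¼*(-6) = 3/2 ≈ 1.5000)
Y = 1768 (Y = 26*(59 + 9) = 26*68 = 1768)
k(D) = (3/2 + D)/(8 + D) (k(D) = (D + 3/2)/(D + 8) = (3/2 + D)/(8 + D))
A(x) = 23/36 + x (A(x) = x + (3/2 + 10)/(8 + 10) = x + (23/2)/18 = x + (1/18)*(23/2) = x + 23/36 = 23/36 + x)
√(A(-12) + Y) = √((23/36 - 12) + 1768) = √(-409/36 + 1768) = √(63239/36) = √63239/6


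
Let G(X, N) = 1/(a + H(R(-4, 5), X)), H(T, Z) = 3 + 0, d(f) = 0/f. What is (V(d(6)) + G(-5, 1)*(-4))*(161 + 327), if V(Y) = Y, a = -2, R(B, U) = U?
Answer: -1952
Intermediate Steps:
d(f) = 0
H(T, Z) = 3
G(X, N) = 1 (G(X, N) = 1/(-2 + 3) = 1/1 = 1)
(V(d(6)) + G(-5, 1)*(-4))*(161 + 327) = (0 + 1*(-4))*(161 + 327) = (0 - 4)*488 = -4*488 = -1952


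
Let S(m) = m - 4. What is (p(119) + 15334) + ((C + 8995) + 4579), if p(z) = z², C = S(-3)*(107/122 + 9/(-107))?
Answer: 562150269/13054 ≈ 43063.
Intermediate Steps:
S(m) = -4 + m
C = -72457/13054 (C = (-4 - 3)*(107/122 + 9/(-107)) = -7*(107*(1/122) + 9*(-1/107)) = -7*(107/122 - 9/107) = -7*10351/13054 = -72457/13054 ≈ -5.5506)
(p(119) + 15334) + ((C + 8995) + 4579) = (119² + 15334) + ((-72457/13054 + 8995) + 4579) = (14161 + 15334) + (117348273/13054 + 4579) = 29495 + 177122539/13054 = 562150269/13054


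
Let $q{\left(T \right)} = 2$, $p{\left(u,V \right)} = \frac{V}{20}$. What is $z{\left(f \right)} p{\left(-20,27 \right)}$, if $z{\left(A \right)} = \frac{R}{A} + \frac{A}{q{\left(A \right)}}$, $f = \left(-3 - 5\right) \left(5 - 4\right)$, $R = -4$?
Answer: $- \frac{189}{40} \approx -4.725$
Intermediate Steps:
$p{\left(u,V \right)} = \frac{V}{20}$ ($p{\left(u,V \right)} = V \frac{1}{20} = \frac{V}{20}$)
$f = -8$ ($f = \left(-8\right) 1 = -8$)
$z{\left(A \right)} = \frac{A}{2} - \frac{4}{A}$ ($z{\left(A \right)} = - \frac{4}{A} + \frac{A}{2} = \frac{A}{2} - \frac{4}{A}$)
$z{\left(f \right)} p{\left(-20,27 \right)} = \left(\frac{1}{2} \left(-8\right) - \frac{4}{-8}\right) \frac{1}{20} \cdot 27 = \left(-4 - - \frac{1}{2}\right) \frac{27}{20} = \left(-4 + \frac{1}{2}\right) \frac{27}{20} = \left(- \frac{7}{2}\right) \frac{27}{20} = - \frac{189}{40}$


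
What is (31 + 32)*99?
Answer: 6237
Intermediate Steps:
(31 + 32)*99 = 63*99 = 6237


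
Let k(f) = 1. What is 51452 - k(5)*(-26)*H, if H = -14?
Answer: 51088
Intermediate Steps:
51452 - k(5)*(-26)*H = 51452 - 1*(-26)*(-14) = 51452 - (-26)*(-14) = 51452 - 1*364 = 51452 - 364 = 51088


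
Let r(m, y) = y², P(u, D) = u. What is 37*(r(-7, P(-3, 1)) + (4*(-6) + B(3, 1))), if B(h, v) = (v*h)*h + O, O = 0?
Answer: -222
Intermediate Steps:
B(h, v) = v*h² (B(h, v) = (v*h)*h + 0 = (h*v)*h + 0 = v*h² + 0 = v*h²)
37*(r(-7, P(-3, 1)) + (4*(-6) + B(3, 1))) = 37*((-3)² + (4*(-6) + 1*3²)) = 37*(9 + (-24 + 1*9)) = 37*(9 + (-24 + 9)) = 37*(9 - 15) = 37*(-6) = -222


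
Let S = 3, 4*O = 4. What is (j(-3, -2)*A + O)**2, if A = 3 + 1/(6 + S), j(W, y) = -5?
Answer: 17161/81 ≈ 211.86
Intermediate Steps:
O = 1 (O = (1/4)*4 = 1)
A = 28/9 (A = 3 + 1/(6 + 3) = 3 + 1/9 = 28/9 ≈ 3.1111)
(j(-3, -2)*A + O)**2 = (-5*28/9 + 1)**2 = (-140/9 + 1)**2 = (-131/9)**2 = 17161/81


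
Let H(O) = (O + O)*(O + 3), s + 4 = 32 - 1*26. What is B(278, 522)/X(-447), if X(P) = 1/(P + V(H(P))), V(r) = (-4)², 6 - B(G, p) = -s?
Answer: -3448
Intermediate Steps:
s = 2 (s = -4 + (32 - 1*26) = -4 + (32 - 26) = -4 + 6 = 2)
H(O) = 2*O*(3 + O) (H(O) = (2*O)*(3 + O) = 2*O*(3 + O))
B(G, p) = 8 (B(G, p) = 6 - (-1)*2 = 6 - 1*(-2) = 6 + 2 = 8)
V(r) = 16
X(P) = 1/(16 + P) (X(P) = 1/(P + 16) = 1/(16 + P))
B(278, 522)/X(-447) = 8/(1/(16 - 447)) = 8/(1/(-431)) = 8/(-1/431) = 8*(-431) = -3448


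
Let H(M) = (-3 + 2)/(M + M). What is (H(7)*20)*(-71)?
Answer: 710/7 ≈ 101.43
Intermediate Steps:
H(M) = -1/(2*M)
(H(7)*20)*(-71) = (-½/7*20)*(-71) = (-½*⅐*20)*(-71) = -1/14*20*(-71) = -10/7*(-71) = 710/7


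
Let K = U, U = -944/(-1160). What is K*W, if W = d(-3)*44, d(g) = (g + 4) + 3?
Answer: 20768/145 ≈ 143.23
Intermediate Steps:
d(g) = 7 + g (d(g) = (4 + g) + 3 = 7 + g)
U = 118/145 (U = -944*(-1/1160) = 118/145 ≈ 0.81379)
K = 118/145 ≈ 0.81379
W = 176 (W = (7 - 3)*44 = 4*44 = 176)
K*W = (118/145)*176 = 20768/145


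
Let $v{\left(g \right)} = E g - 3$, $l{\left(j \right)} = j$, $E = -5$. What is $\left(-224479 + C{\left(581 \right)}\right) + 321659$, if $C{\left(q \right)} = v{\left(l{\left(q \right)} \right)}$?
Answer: $94272$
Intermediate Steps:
$v{\left(g \right)} = -3 - 5 g$ ($v{\left(g \right)} = - 5 g - 3 = -3 - 5 g$)
$C{\left(q \right)} = -3 - 5 q$
$\left(-224479 + C{\left(581 \right)}\right) + 321659 = \left(-224479 - 2908\right) + 321659 = -227387 + 321659 = 94272$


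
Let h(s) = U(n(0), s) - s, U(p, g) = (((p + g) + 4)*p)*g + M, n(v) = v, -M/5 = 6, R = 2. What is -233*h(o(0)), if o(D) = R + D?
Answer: 7456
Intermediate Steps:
M = -30 (M = -5*6 = -30)
o(D) = 2 + D
U(p, g) = -30 + g*p*(4 + g + p) (U(p, g) = (((p + g) + 4)*p)*g - 30 = (((g + p) + 4)*p)*g - 30 = ((4 + g + p)*p)*g - 30 = (p*(4 + g + p))*g - 30 = g*p*(4 + g + p) - 30 = -30 + g*p*(4 + g + p))
h(s) = -30 - s (h(s) = (-30 + s*0² + 0*s² + 4*s*0) - s = (-30 + s*0 + 0 + 0) - s = (-30 + 0 + 0 + 0) - s = -30 - s)
-233*h(o(0)) = -233*(-30 - (2 + 0)) = -233*(-30 - 1*2) = -233*(-30 - 2) = -233*(-32) = 7456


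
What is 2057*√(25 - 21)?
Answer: 4114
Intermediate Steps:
2057*√(25 - 21) = 2057*√4 = 2057*2 = 4114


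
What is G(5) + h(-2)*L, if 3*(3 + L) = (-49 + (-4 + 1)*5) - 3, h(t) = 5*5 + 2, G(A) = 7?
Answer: -677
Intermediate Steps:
h(t) = 27 (h(t) = 25 + 2 = 27)
L = -76/3 (L = -3 + ((-49 + (-4 + 1)*5) - 3)/3 = -3 + ((-49 - 3*5) - 3)/3 = -3 + ((-49 - 15) - 3)/3 = -3 + (-64 - 3)/3 = -3 + (⅓)*(-67) = -3 - 67/3 = -76/3 ≈ -25.333)
G(5) + h(-2)*L = 7 + 27*(-76/3) = 7 - 684 = -677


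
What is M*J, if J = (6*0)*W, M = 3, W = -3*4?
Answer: 0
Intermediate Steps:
W = -12
J = 0 (J = (6*0)*(-12) = 0*(-12) = 0)
M*J = 3*0 = 0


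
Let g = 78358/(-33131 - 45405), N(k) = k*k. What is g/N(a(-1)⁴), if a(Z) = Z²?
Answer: -39179/39268 ≈ -0.99773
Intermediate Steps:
N(k) = k²
g = -39179/39268 (g = 78358/(-78536) = 78358*(-1/78536) = -39179/39268 ≈ -0.99773)
g/N(a(-1)⁴) = -39179/(39268*((((-1)²)⁴)²)) = -39179/(39268*((1⁴)²)) = -39179/(39268*(1²)) = -39179/39268/1 = -39179/39268*1 = -39179/39268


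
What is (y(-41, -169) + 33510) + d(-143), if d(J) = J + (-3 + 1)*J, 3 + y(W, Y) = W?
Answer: 33609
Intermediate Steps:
y(W, Y) = -3 + W
d(J) = -J (d(J) = J - 2*J = -J)
(y(-41, -169) + 33510) + d(-143) = ((-3 - 41) + 33510) - 1*(-143) = (-44 + 33510) + 143 = 33466 + 143 = 33609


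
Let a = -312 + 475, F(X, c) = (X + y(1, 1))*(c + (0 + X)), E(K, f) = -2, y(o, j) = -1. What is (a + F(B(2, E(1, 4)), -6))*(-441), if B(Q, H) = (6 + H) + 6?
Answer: -87759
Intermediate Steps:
B(Q, H) = 12 + H
F(X, c) = (-1 + X)*(X + c) (F(X, c) = (X - 1)*(c + (0 + X)) = (-1 + X)*(c + X) = (-1 + X)*(X + c))
a = 163
(a + F(B(2, E(1, 4)), -6))*(-441) = (163 + ((12 - 2)² - (12 - 2) - 1*(-6) + (12 - 2)*(-6)))*(-441) = (163 + (10² - 1*10 + 6 + 10*(-6)))*(-441) = (163 + (100 - 10 + 6 - 60))*(-441) = (163 + 36)*(-441) = 199*(-441) = -87759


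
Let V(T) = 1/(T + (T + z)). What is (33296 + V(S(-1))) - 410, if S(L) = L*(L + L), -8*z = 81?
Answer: 1611406/49 ≈ 32886.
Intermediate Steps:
z = -81/8 (z = -⅛*81 = -81/8 ≈ -10.125)
S(L) = 2*L² (S(L) = L*(2*L) = 2*L²)
V(T) = 1/(-81/8 + 2*T) (V(T) = 1/(T + (T - 81/8)) = 1/(T + (-81/8 + T)) = 1/(-81/8 + 2*T))
(33296 + V(S(-1))) - 410 = (33296 + 8/(-81 + 16*(2*(-1)²))) - 410 = (33296 + 8/(-81 + 16*(2*1))) - 410 = (33296 + 8/(-81 + 16*2)) - 410 = (33296 + 8/(-81 + 32)) - 410 = (33296 + 8/(-49)) - 410 = (33296 + 8*(-1/49)) - 410 = (33296 - 8/49) - 410 = 1631496/49 - 410 = 1611406/49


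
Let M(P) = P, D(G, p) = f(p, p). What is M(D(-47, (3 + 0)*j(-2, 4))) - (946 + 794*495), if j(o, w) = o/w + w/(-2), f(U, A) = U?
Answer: -787967/2 ≈ -3.9398e+5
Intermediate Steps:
j(o, w) = -w/2 + o/w (j(o, w) = o/w + w*(-1/2) = o/w - w/2 = -w/2 + o/w)
D(G, p) = p
M(D(-47, (3 + 0)*j(-2, 4))) - (946 + 794*495) = (3 + 0)*(-1/2*4 - 2/4) - (946 + 794*495) = 3*(-2 - 2*1/4) - (946 + 393030) = 3*(-2 - 1/2) - 1*393976 = 3*(-5/2) - 393976 = -15/2 - 393976 = -787967/2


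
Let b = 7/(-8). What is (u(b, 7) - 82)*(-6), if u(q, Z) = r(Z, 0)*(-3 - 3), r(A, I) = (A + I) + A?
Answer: 996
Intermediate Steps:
b = -7/8 (b = 7*(-⅛) = -7/8 ≈ -0.87500)
r(A, I) = I + 2*A
u(q, Z) = -12*Z (u(q, Z) = (0 + 2*Z)*(-3 - 3) = (2*Z)*(-6) = -12*Z)
(u(b, 7) - 82)*(-6) = (-12*7 - 82)*(-6) = (-84 - 82)*(-6) = -166*(-6) = 996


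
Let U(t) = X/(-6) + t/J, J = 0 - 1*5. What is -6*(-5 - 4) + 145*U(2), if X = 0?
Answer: -4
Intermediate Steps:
J = -5 (J = 0 - 5 = -5)
U(t) = -t/5 (U(t) = 0/(-6) + t/(-5) = 0*(-⅙) + t*(-⅕) = 0 - t/5 = -t/5)
-6*(-5 - 4) + 145*U(2) = -6*(-5 - 4) + 145*(-⅕*2) = -6*(-9) + 145*(-⅖) = 54 - 58 = -4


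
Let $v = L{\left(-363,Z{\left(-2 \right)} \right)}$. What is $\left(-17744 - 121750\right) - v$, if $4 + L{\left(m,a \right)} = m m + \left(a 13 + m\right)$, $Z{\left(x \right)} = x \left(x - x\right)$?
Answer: $-270896$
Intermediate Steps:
$Z{\left(x \right)} = 0$ ($Z{\left(x \right)} = x 0 = 0$)
$L{\left(m,a \right)} = -4 + m + m^{2} + 13 a$ ($L{\left(m,a \right)} = -4 + \left(m m + \left(a 13 + m\right)\right) = -4 + \left(m^{2} + \left(13 a + m\right)\right) = -4 + \left(m^{2} + \left(m + 13 a\right)\right) = -4 + \left(m + m^{2} + 13 a\right) = -4 + m + m^{2} + 13 a$)
$v = 131402$ ($v = -4 - 363 + \left(-363\right)^{2} + 13 \cdot 0 = -4 - 363 + 131769 + 0 = 131402$)
$\left(-17744 - 121750\right) - v = \left(-17744 - 121750\right) - 131402 = -139494 - 131402 = -270896$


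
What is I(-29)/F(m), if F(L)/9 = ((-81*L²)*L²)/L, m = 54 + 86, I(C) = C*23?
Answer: 667/2000376000 ≈ 3.3344e-7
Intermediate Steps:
I(C) = 23*C
m = 140
F(L) = -729*L³ (F(L) = 9*(((-81*L²)*L²)/L) = 9*((-81*L⁴)/L) = 9*(-81*L³) = -729*L³)
I(-29)/F(m) = (23*(-29))/((-729*140³)) = -667/((-729*2744000)) = -667/(-2000376000) = -667*(-1/2000376000) = 667/2000376000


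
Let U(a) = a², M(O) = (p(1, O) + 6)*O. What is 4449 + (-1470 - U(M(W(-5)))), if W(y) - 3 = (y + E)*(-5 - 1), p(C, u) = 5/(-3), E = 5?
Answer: 2810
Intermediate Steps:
p(C, u) = -5/3 (p(C, u) = 5*(-⅓) = -5/3)
W(y) = -27 - 6*y (W(y) = 3 + (y + 5)*(-5 - 1) = 3 + (5 + y)*(-6) = 3 + (-30 - 6*y) = -27 - 6*y)
M(O) = 13*O/3 (M(O) = (-5/3 + 6)*O = 13*O/3)
4449 + (-1470 - U(M(W(-5)))) = 4449 + (-1470 - (13*(-27 - 6*(-5))/3)²) = 4449 + (-1470 - (13*(-27 + 30)/3)²) = 4449 + (-1470 - ((13/3)*3)²) = 4449 + (-1470 - 1*13²) = 4449 + (-1470 - 1*169) = 4449 + (-1470 - 169) = 4449 - 1639 = 2810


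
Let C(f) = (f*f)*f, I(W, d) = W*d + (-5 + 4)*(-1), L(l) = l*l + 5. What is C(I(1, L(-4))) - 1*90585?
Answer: -79937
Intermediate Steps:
L(l) = 5 + l² (L(l) = l² + 5 = 5 + l²)
I(W, d) = 1 + W*d (I(W, d) = W*d - 1*(-1) = W*d + 1 = 1 + W*d)
C(f) = f³ (C(f) = f²*f = f³)
C(I(1, L(-4))) - 1*90585 = (1 + 1*(5 + (-4)²))³ - 1*90585 = (1 + 1*(5 + 16))³ - 90585 = (1 + 1*21)³ - 90585 = (1 + 21)³ - 90585 = 22³ - 90585 = 10648 - 90585 = -79937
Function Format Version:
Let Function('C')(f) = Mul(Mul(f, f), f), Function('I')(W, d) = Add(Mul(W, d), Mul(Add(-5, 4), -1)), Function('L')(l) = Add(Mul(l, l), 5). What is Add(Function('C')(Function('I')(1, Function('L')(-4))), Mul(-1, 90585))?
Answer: -79937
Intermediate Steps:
Function('L')(l) = Add(5, Pow(l, 2)) (Function('L')(l) = Add(Pow(l, 2), 5) = Add(5, Pow(l, 2)))
Function('I')(W, d) = Add(1, Mul(W, d)) (Function('I')(W, d) = Add(Mul(W, d), Mul(-1, -1)) = Add(Mul(W, d), 1) = Add(1, Mul(W, d)))
Function('C')(f) = Pow(f, 3) (Function('C')(f) = Mul(Pow(f, 2), f) = Pow(f, 3))
Add(Function('C')(Function('I')(1, Function('L')(-4))), Mul(-1, 90585)) = Add(Pow(Add(1, Mul(1, Add(5, Pow(-4, 2)))), 3), Mul(-1, 90585)) = Add(Pow(Add(1, Mul(1, Add(5, 16))), 3), -90585) = Add(Pow(Add(1, Mul(1, 21)), 3), -90585) = Add(Pow(Add(1, 21), 3), -90585) = Add(Pow(22, 3), -90585) = Add(10648, -90585) = -79937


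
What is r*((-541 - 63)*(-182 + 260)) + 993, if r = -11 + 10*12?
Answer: -5134215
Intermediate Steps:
r = 109 (r = -11 + 120 = 109)
r*((-541 - 63)*(-182 + 260)) + 993 = 109*((-541 - 63)*(-182 + 260)) + 993 = 109*(-604*78) + 993 = 109*(-47112) + 993 = -5135208 + 993 = -5134215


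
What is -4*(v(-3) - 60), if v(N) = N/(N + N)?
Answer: 238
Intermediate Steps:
v(N) = ½ (v(N) = N/((2*N)) = N*(1/(2*N)) = ½)
-4*(v(-3) - 60) = -4*(½ - 60) = -4*(-119/2) = 238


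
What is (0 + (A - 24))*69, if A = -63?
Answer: -6003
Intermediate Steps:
(0 + (A - 24))*69 = (0 + (-63 - 24))*69 = (0 - 87)*69 = -87*69 = -6003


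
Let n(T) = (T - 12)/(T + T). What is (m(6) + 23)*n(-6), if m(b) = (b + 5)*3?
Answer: 84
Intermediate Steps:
m(b) = 15 + 3*b (m(b) = (5 + b)*3 = 15 + 3*b)
n(T) = (-12 + T)/(2*T) (n(T) = (-12 + T)/((2*T)) = (-12 + T)*(1/(2*T)) = (-12 + T)/(2*T))
(m(6) + 23)*n(-6) = ((15 + 3*6) + 23)*((½)*(-12 - 6)/(-6)) = ((15 + 18) + 23)*((½)*(-⅙)*(-18)) = (33 + 23)*(3/2) = 56*(3/2) = 84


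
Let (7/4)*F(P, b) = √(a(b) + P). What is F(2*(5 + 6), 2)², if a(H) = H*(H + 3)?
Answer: 512/49 ≈ 10.449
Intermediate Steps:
a(H) = H*(3 + H)
F(P, b) = 4*√(P + b*(3 + b))/7 (F(P, b) = 4*√(b*(3 + b) + P)/7 = 4*√(P + b*(3 + b))/7)
F(2*(5 + 6), 2)² = (4*√(2*(5 + 6) + 2*(3 + 2))/7)² = (4*√(2*11 + 2*5)/7)² = (4*√(22 + 10)/7)² = (4*√32/7)² = (4*(4*√2)/7)² = (16*√2/7)² = 512/49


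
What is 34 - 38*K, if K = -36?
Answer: 1402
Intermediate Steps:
34 - 38*K = 34 - 38*(-36) = 34 + 1368 = 1402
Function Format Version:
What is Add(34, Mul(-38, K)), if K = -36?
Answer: 1402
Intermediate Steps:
Add(34, Mul(-38, K)) = Add(34, Mul(-38, -36)) = Add(34, 1368) = 1402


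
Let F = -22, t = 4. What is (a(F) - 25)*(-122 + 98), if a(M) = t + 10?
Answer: 264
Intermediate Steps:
a(M) = 14 (a(M) = 4 + 10 = 14)
(a(F) - 25)*(-122 + 98) = (14 - 25)*(-122 + 98) = -11*(-24) = 264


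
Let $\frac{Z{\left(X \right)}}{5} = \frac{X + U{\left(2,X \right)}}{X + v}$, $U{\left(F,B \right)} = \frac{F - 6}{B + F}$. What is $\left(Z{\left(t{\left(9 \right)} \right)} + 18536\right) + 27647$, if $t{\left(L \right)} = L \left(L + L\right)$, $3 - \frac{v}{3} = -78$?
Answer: $\frac{153380384}{3321} \approx 46185.0$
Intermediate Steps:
$v = 243$ ($v = 9 - -234 = 9 + 234 = 243$)
$U{\left(F,B \right)} = \frac{-6 + F}{B + F}$
$t{\left(L \right)} = 2 L^{2}$ ($t{\left(L \right)} = L 2 L = 2 L^{2}$)
$Z{\left(X \right)} = \frac{5 \left(X - \frac{4}{2 + X}\right)}{243 + X}$ ($Z{\left(X \right)} = 5 \frac{X + \frac{-6 + 2}{X + 2}}{X + 243} = 5 \frac{X + \frac{1}{2 + X} \left(-4\right)}{243 + X} = 5 \frac{X - \frac{4}{2 + X}}{243 + X} = \frac{5 \left(X - \frac{4}{2 + X}\right)}{243 + X}$)
$\left(Z{\left(t{\left(9 \right)} \right)} + 18536\right) + 27647 = \left(\frac{5 \left(-4 + 2 \cdot 9^{2} \left(2 + 2 \cdot 9^{2}\right)\right)}{\left(2 + 2 \cdot 9^{2}\right) \left(243 + 2 \cdot 9^{2}\right)} + 18536\right) + 27647 = \left(\frac{5 \left(-4 + 2 \cdot 81 \left(2 + 2 \cdot 81\right)\right)}{\left(2 + 2 \cdot 81\right) \left(243 + 2 \cdot 81\right)} + 18536\right) + 27647 = \left(\frac{5 \left(-4 + 162 \left(2 + 162\right)\right)}{\left(2 + 162\right) \left(243 + 162\right)} + 18536\right) + 27647 = \left(\frac{5 \left(-4 + 162 \cdot 164\right)}{164 \cdot 405} + 18536\right) + 27647 = \left(5 \cdot \frac{1}{164} \cdot \frac{1}{405} \left(-4 + 26568\right) + 18536\right) + 27647 = \left(5 \cdot \frac{1}{164} \cdot \frac{1}{405} \cdot 26564 + 18536\right) + 27647 = \left(\frac{6641}{3321} + 18536\right) + 27647 = \frac{61564697}{3321} + 27647 = \frac{153380384}{3321}$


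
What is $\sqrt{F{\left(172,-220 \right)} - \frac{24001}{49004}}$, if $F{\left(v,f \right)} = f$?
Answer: $\frac{i \sqrt{132370597131}}{24502} \approx 14.849 i$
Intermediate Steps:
$\sqrt{F{\left(172,-220 \right)} - \frac{24001}{49004}} = \sqrt{-220 - \frac{24001}{49004}} = \sqrt{- \frac{10804881}{49004}} = \frac{i \sqrt{132370597131}}{24502}$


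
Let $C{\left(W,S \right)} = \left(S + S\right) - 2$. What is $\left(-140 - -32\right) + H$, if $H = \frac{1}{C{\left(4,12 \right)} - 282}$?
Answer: $- \frac{28081}{260} \approx -108.0$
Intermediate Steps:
$C{\left(W,S \right)} = -2 + 2 S$ ($C{\left(W,S \right)} = 2 S - 2 = -2 + 2 S$)
$H = - \frac{1}{260}$ ($H = \frac{1}{\left(-2 + 2 \cdot 12\right) - 282} = \frac{1}{\left(-2 + 24\right) - 282} = \frac{1}{22 - 282} = \frac{1}{-260} = - \frac{1}{260} \approx -0.0038462$)
$\left(-140 - -32\right) + H = \left(-140 - -32\right) - \frac{1}{260} = \left(-140 + 32\right) - \frac{1}{260} = -108 - \frac{1}{260} = - \frac{28081}{260}$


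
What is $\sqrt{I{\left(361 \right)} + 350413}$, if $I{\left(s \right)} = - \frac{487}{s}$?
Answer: $\frac{\sqrt{126498606}}{19} \approx 591.96$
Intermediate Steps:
$\sqrt{I{\left(361 \right)} + 350413} = \sqrt{- \frac{487}{361} + 350413} = \sqrt{\frac{126498606}{361}} = \frac{\sqrt{126498606}}{19}$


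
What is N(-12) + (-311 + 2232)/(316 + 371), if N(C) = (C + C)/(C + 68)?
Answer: 11386/4809 ≈ 2.3676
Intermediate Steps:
N(C) = 2*C/(68 + C) (N(C) = (2*C)/(68 + C) = 2*C/(68 + C))
N(-12) + (-311 + 2232)/(316 + 371) = 2*(-12)/(68 - 12) + (-311 + 2232)/(316 + 371) = 2*(-12)/56 + 1921/687 = 2*(-12)*(1/56) + 1921*(1/687) = -3/7 + 1921/687 = 11386/4809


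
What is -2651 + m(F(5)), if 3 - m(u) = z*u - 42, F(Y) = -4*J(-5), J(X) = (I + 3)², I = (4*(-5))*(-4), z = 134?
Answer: 3689898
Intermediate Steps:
I = 80 (I = -20*(-4) = 80)
J(X) = 6889 (J(X) = (80 + 3)² = 83² = 6889)
F(Y) = -27556 (F(Y) = -4*6889 = -27556)
m(u) = 45 - 134*u (m(u) = 3 - (134*u - 42) = 3 - (-42 + 134*u) = 3 + (42 - 134*u) = 45 - 134*u)
-2651 + m(F(5)) = -2651 + (45 - 134*(-27556)) = -2651 + (45 + 3692504) = -2651 + 3692549 = 3689898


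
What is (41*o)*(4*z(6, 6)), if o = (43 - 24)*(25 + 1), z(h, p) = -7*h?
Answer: -3402672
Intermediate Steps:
o = 494 (o = 19*26 = 494)
(41*o)*(4*z(6, 6)) = (41*494)*(4*(-7*6)) = 20254*(4*(-42)) = 20254*(-168) = -3402672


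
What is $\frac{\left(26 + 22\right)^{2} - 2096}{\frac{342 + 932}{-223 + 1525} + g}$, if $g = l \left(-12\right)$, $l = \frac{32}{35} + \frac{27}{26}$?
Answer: $- \frac{8801520}{950161} \approx -9.2632$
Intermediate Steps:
$l = \frac{1777}{910}$ ($l = 32 \cdot \frac{1}{35} + 27 \cdot \frac{1}{26} = \frac{32}{35} + \frac{27}{26} = \frac{1777}{910} \approx 1.9527$)
$g = - \frac{10662}{455}$ ($g = \frac{1777}{910} \left(-12\right) = - \frac{10662}{455} \approx -23.433$)
$\frac{\left(26 + 22\right)^{2} - 2096}{\frac{342 + 932}{-223 + 1525} + g} = \frac{\left(26 + 22\right)^{2} - 2096}{\frac{342 + 932}{-223 + 1525} - \frac{10662}{455}} = \frac{48^{2} - 2096}{\frac{1274}{1302} - \frac{10662}{455}} = \frac{2304 - 2096}{1274 \cdot \frac{1}{1302} - \frac{10662}{455}} = \frac{208}{\frac{91}{93} - \frac{10662}{455}} = \frac{208}{- \frac{950161}{42315}} = 208 \left(- \frac{42315}{950161}\right) = - \frac{8801520}{950161}$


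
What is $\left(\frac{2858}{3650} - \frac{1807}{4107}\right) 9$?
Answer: $\frac{7713384}{2498425} \approx 3.0873$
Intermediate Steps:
$\left(\frac{2858}{3650} - \frac{1807}{4107}\right) 9 = \left(2858 \cdot \frac{1}{3650} - \frac{1807}{4107}\right) 9 = \left(\frac{1429}{1825} - \frac{1807}{4107}\right) 9 = \frac{2571128}{7495275} \cdot 9 = \frac{7713384}{2498425}$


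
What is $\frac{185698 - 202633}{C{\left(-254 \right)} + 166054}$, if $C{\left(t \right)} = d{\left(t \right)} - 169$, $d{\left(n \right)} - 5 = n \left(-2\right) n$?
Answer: $- \frac{5645}{12286} \approx -0.45947$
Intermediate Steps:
$d{\left(n \right)} = 5 - 2 n^{2}$ ($d{\left(n \right)} = 5 + n \left(-2\right) n = 5 + - 2 n n = 5 - 2 n^{2}$)
$C{\left(t \right)} = -164 - 2 t^{2}$ ($C{\left(t \right)} = \left(5 - 2 t^{2}\right) - 169 = -164 - 2 t^{2}$)
$\frac{185698 - 202633}{C{\left(-254 \right)} + 166054} = \frac{185698 - 202633}{\left(-164 - 2 \left(-254\right)^{2}\right) + 166054} = - \frac{16935}{\left(-164 - 129032\right) + 166054} = - \frac{16935}{-129196 + 166054} = - \frac{16935}{36858} = \left(-16935\right) \frac{1}{36858} = - \frac{5645}{12286}$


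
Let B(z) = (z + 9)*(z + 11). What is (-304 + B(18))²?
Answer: 229441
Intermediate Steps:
B(z) = (9 + z)*(11 + z)
(-304 + B(18))² = (-304 + (99 + 18² + 20*18))² = (-304 + (99 + 324 + 360))² = (-304 + 783)² = 479² = 229441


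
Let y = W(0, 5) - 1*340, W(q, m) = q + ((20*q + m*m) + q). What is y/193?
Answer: -315/193 ≈ -1.6321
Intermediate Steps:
W(q, m) = m² + 22*q (W(q, m) = q + ((20*q + m²) + q) = q + ((m² + 20*q) + q) = q + (m² + 21*q) = m² + 22*q)
y = -315 (y = (5² + 22*0) - 1*340 = (25 + 0) - 340 = 25 - 340 = -315)
y/193 = -315/193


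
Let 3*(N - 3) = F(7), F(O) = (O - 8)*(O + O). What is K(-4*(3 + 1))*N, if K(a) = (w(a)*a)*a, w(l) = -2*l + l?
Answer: -20480/3 ≈ -6826.7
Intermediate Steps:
w(l) = -l
K(a) = -a**3 (K(a) = ((-a)*a)*a = (-a**2)*a = -a**3)
F(O) = 2*O*(-8 + O) (F(O) = (-8 + O)*(2*O) = 2*O*(-8 + O))
N = -5/3 (N = 3 + (2*7*(-8 + 7))/3 = 3 + (2*7*(-1))/3 = 3 + (1/3)*(-14) = 3 - 14/3 = -5/3 ≈ -1.6667)
K(-4*(3 + 1))*N = -(-4*(3 + 1))**3*(-5/3) = -(-4*4)**3*(-5/3) = -1*(-16)**3*(-5/3) = -1*(-4096)*(-5/3) = 4096*(-5/3) = -20480/3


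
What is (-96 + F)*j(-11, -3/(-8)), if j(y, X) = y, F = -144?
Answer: 2640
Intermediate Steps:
(-96 + F)*j(-11, -3/(-8)) = (-96 - 144)*(-11) = -240*(-11) = 2640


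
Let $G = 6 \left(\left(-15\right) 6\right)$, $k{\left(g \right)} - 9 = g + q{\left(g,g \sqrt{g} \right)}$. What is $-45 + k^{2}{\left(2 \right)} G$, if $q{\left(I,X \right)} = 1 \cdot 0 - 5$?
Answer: $-19485$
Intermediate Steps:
$q{\left(I,X \right)} = -5$ ($q{\left(I,X \right)} = 0 - 5 = -5$)
$k{\left(g \right)} = 4 + g$ ($k{\left(g \right)} = 9 + \left(g - 5\right) = 9 + \left(-5 + g\right) = 4 + g$)
$G = -540$ ($G = 6 \left(-90\right) = -540$)
$-45 + k^{2}{\left(2 \right)} G = -45 + \left(4 + 2\right)^{2} \left(-540\right) = -45 + 6^{2} \left(-540\right) = -45 + 36 \left(-540\right) = -45 - 19440 = -19485$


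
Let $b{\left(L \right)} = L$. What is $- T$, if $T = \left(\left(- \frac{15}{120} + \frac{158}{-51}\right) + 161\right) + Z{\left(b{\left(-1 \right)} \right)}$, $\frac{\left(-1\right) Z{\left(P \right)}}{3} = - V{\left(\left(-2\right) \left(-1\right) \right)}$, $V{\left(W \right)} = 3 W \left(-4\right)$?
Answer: $- \frac{34997}{408} \approx -85.777$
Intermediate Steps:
$V{\left(W \right)} = - 12 W$
$Z{\left(P \right)} = -72$ ($Z{\left(P \right)} = - 3 \left(- \left(-12\right) \left(\left(-2\right) \left(-1\right)\right)\right) = - 3 \left(- \left(-12\right) 2\right) = - 3 \left(\left(-1\right) \left(-24\right)\right) = \left(-3\right) 24 = -72$)
$T = \frac{34997}{408}$ ($T = \left(\left(- \frac{15}{120} + \frac{158}{-51}\right) + 161\right) - 72 = \left(\left(\left(-15\right) \frac{1}{120} + 158 \left(- \frac{1}{51}\right)\right) + 161\right) - 72 = \left(\left(- \frac{1}{8} - \frac{158}{51}\right) + 161\right) - 72 = \left(- \frac{1315}{408} + 161\right) - 72 = \frac{64373}{408} - 72 = \frac{34997}{408} \approx 85.777$)
$- T = \left(-1\right) \frac{34997}{408} = - \frac{34997}{408}$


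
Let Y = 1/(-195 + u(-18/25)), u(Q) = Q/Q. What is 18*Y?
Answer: -9/97 ≈ -0.092783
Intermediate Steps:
u(Q) = 1
Y = -1/194 (Y = 1/(-195 + 1) = 1/(-194) = -1/194 ≈ -0.0051546)
18*Y = 18*(-1/194) = -9/97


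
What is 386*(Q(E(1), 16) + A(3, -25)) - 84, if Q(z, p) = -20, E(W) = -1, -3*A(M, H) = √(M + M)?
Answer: -7804 - 386*√6/3 ≈ -8119.2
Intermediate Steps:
A(M, H) = -√2*√M/3 (A(M, H) = -√(M + M)/3 = -√2*√M/3)
386*(Q(E(1), 16) + A(3, -25)) - 84 = 386*(-20 - √2*√3/3) - 84 = 386*(-20 - √6/3) - 84 = (-7720 - 386*√6/3) - 84 = -7804 - 386*√6/3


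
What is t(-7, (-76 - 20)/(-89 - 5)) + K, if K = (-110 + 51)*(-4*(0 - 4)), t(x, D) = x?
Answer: -951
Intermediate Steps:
K = -944 (K = -(-236)*(-4) = -59*16 = -944)
t(-7, (-76 - 20)/(-89 - 5)) + K = -7 - 944 = -951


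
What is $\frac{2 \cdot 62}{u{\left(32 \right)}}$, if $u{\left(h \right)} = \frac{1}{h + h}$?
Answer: $7936$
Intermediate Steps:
$u{\left(h \right)} = \frac{1}{2 h}$
$\frac{2 \cdot 62}{u{\left(32 \right)}} = \frac{2 \cdot 62}{\frac{1}{2} \cdot \frac{1}{32}} = \frac{124}{\frac{1}{2} \cdot \frac{1}{32}} = 124 \frac{1}{\frac{1}{64}} = 124 \cdot 64 = 7936$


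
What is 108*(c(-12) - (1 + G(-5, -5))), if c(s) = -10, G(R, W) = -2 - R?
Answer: -1512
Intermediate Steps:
108*(c(-12) - (1 + G(-5, -5))) = 108*(-10 - (1 + (-2 - 1*(-5)))) = 108*(-10 - (1 + (-2 + 5))) = 108*(-10 - (1 + 3)) = 108*(-10 - 1*4) = 108*(-10 - 4) = 108*(-14) = -1512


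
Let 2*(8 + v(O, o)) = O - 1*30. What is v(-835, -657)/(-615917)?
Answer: 881/1231834 ≈ 0.00071519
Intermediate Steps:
v(O, o) = -23 + O/2 (v(O, o) = -8 + (O - 1*30)/2 = -8 + (O - 30)/2 = -8 + (-30 + O)/2 = -8 + (-15 + O/2) = -23 + O/2)
v(-835, -657)/(-615917) = (-23 + (½)*(-835))/(-615917) = (-23 - 835/2)*(-1/615917) = -881/2*(-1/615917) = 881/1231834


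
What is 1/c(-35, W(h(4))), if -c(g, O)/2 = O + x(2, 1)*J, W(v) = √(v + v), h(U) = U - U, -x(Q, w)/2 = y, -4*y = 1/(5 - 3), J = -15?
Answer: 2/15 ≈ 0.13333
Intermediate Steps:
y = -⅛ (y = -1/(4*(5 - 3)) = -¼/2 = -¼*½ = -⅛ ≈ -0.12500)
x(Q, w) = ¼ (x(Q, w) = -2*(-⅛) = ¼)
h(U) = 0
W(v) = √2*√v (W(v) = √(2*v) = √2*√v)
c(g, O) = 15/2 - 2*O (c(g, O) = -2*(O + (¼)*(-15)) = -2*(O - 15/4) = -2*(-15/4 + O) = 15/2 - 2*O)
1/c(-35, W(h(4))) = 1/(15/2 - 2*√2*√0) = 1/(15/2 - 2*√2*0) = 1/(15/2 - 2*0) = 1/(15/2 + 0) = 1/(15/2) = 2/15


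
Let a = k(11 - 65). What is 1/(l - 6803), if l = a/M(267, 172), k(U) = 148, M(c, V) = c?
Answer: -267/1816253 ≈ -0.00014701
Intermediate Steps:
a = 148
l = 148/267 ≈ 0.55431
1/(l - 6803) = 1/(148/267 - 6803) = 1/(-1816253/267) = -267/1816253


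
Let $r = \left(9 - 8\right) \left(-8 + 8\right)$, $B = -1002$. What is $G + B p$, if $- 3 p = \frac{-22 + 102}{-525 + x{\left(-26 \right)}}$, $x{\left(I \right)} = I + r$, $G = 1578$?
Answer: $\frac{842758}{551} \approx 1529.5$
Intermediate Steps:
$r = 0$ ($r = 1 \cdot 0 = 0$)
$x{\left(I \right)} = I$ ($x{\left(I \right)} = I + 0 = I$)
$p = \frac{80}{1653}$ ($p = - \frac{\left(-22 + 102\right) \frac{1}{-525 - 26}}{3} = - \frac{80 \frac{1}{-551}}{3} = - \frac{80 \left(- \frac{1}{551}\right)}{3} = \left(- \frac{1}{3}\right) \left(- \frac{80}{551}\right) = \frac{80}{1653} \approx 0.048397$)
$G + B p = 1578 - \frac{26720}{551} = \frac{842758}{551}$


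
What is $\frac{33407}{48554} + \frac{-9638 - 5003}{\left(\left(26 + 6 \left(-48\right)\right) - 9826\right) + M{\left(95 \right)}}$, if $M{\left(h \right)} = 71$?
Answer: $\frac{95047003}{44215038} \approx 2.1497$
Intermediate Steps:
$\frac{33407}{48554} + \frac{-9638 - 5003}{\left(\left(26 + 6 \left(-48\right)\right) - 9826\right) + M{\left(95 \right)}} = \frac{33407}{48554} + \frac{-9638 - 5003}{\left(\left(26 + 6 \left(-48\right)\right) - 9826\right) + 71} = 33407 \cdot \frac{1}{48554} + \frac{-9638 - 5003}{\left(\left(26 - 288\right) - 9826\right) + 71} = \frac{3037}{4414} - \frac{14641}{\left(-262 - 9826\right) + 71} = \frac{3037}{4414} - \frac{14641}{-10088 + 71} = \frac{3037}{4414} - \frac{14641}{-10017} = \frac{3037}{4414} - - \frac{14641}{10017} = \frac{3037}{4414} + \frac{14641}{10017} = \frac{95047003}{44215038}$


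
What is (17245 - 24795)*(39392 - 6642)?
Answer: -247262500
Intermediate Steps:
(17245 - 24795)*(39392 - 6642) = -7550*32750 = -247262500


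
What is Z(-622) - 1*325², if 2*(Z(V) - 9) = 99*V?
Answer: -136405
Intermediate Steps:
Z(V) = 9 + 99*V/2 (Z(V) = 9 + (99*V)/2 = 9 + 99*V/2)
Z(-622) - 1*325² = (9 + (99/2)*(-622)) - 1*325² = (9 - 30789) - 1*105625 = -30780 - 105625 = -136405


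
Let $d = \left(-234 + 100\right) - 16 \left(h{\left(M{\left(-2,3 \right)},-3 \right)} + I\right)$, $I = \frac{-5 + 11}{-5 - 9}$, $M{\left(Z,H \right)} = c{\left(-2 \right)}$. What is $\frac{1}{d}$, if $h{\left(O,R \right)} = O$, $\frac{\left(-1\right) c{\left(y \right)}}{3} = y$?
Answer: $- \frac{7}{1562} \approx -0.0044814$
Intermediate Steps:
$c{\left(y \right)} = - 3 y$
$M{\left(Z,H \right)} = 6$ ($M{\left(Z,H \right)} = \left(-3\right) \left(-2\right) = 6$)
$I = - \frac{3}{7}$ ($I = \frac{6}{-14} = 6 \left(- \frac{1}{14}\right) = - \frac{3}{7} \approx -0.42857$)
$d = - \frac{1562}{7}$ ($d = \left(-234 + 100\right) - 16 \left(6 - \frac{3}{7}\right) = -134 - \frac{624}{7} = - \frac{1562}{7} \approx -223.14$)
$\frac{1}{d} = \frac{1}{- \frac{1562}{7}} = - \frac{7}{1562}$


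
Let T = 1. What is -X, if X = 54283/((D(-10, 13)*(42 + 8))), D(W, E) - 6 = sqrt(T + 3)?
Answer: -54283/400 ≈ -135.71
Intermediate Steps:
D(W, E) = 8 (D(W, E) = 6 + sqrt(1 + 3) = 6 + sqrt(4) = 6 + 2 = 8)
X = 54283/400 (X = 54283/((8*(42 + 8))) = 54283/((8*50)) = 54283/400 ≈ 135.71)
-X = -1*54283/400 = -54283/400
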